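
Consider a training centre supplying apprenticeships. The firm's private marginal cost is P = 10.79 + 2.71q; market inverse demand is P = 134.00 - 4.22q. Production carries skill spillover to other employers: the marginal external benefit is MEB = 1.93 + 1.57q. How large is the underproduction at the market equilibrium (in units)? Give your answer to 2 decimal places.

Market equilibrium (private): 10.79 + 2.71q = 134.00 - 4.22q → q_m = 17.7792.
Social marginal cost = private MC − MEB = 8.86 + 1.14q.
Set SMC = demand: 8.86 + 1.14q = 134.00 - 4.22q → q* = 23.3470.
Gap = |17.7792 − 23.3470| = 5.5678.

5.57 units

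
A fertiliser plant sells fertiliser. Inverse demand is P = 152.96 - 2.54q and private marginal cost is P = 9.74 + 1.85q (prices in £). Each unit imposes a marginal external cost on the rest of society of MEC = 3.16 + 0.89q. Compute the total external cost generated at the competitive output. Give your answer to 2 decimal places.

Market equilibrium (private): 9.74 + 1.85q = 152.96 - 2.54q → q_m = 32.6241.
Total external cost = ∫₀^{q_m} (3.16 + 0.89q) dq = 3.16×32.6241 + ½×0.89×32.6241² = 576.7199.

£576.72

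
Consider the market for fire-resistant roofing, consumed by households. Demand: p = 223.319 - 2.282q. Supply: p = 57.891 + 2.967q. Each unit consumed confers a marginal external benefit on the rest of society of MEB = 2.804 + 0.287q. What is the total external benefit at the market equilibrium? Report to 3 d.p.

230.905

Market equilibrium (private): 57.891 + 2.967q = 223.319 - 2.282q → q_m = 31.5161.
Total external benefit = ∫₀^{q_m} (2.804 + 0.287q) dq = 2.804×31.5161 + ½×0.287×31.5161² = 230.9046.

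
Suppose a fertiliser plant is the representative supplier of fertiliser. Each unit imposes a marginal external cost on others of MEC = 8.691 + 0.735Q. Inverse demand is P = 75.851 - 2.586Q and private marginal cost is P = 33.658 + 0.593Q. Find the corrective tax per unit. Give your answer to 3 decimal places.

Social marginal cost = private MC + MEC = 42.349 + 1.328Q.
Set SMC = demand: 42.349 + 1.328Q = 75.851 - 2.586Q → Q* = 8.5595.
The Pigouvian tax equals MEC at Q*: 8.691 + 0.735×8.5595 = 14.9822.

tax = 14.982 per unit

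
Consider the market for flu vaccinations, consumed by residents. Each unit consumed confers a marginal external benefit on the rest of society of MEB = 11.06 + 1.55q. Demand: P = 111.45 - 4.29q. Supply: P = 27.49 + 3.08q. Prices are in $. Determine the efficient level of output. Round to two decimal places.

Social marginal benefit = demand + MEB = 122.51 - 2.74q.
Set SMB = MC: 122.51 - 2.74q = 27.49 + 3.08q → q* = 16.3265.

q* = 16.33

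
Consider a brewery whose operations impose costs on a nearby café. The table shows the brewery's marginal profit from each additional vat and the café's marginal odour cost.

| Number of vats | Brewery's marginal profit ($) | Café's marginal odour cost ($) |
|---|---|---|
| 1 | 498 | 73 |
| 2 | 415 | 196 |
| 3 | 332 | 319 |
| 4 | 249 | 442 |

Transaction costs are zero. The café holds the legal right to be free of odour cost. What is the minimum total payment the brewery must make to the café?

Efficient level: marginal profit ≥ marginal odour cost through level 3, so k* = 3.
With the café holding the right, the brewery must at least compensate total damage at k*: 73 + 196 + 319 = 588.

$588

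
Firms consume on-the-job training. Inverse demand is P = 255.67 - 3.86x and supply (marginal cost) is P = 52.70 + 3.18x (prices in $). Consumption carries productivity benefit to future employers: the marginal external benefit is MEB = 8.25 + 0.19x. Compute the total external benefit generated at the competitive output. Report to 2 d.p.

$316.82

Market equilibrium (private): 52.70 + 3.18x = 255.67 - 3.86x → x_m = 28.8310.
Total external benefit = ∫₀^{x_m} (8.25 + 0.19x) dx = 8.25×28.8310 + ½×0.19×28.8310² = 316.8223.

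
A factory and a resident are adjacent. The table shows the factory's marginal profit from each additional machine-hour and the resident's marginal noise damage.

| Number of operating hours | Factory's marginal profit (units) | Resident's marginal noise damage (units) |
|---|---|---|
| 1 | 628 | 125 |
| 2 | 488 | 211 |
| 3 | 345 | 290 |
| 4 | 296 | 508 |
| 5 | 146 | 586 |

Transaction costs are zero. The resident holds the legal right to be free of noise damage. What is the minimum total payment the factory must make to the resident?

626

Efficient level: marginal profit ≥ marginal noise damage through level 3, so k* = 3.
With the resident holding the right, the factory must at least compensate total damage at k*: 125 + 211 + 290 = 626.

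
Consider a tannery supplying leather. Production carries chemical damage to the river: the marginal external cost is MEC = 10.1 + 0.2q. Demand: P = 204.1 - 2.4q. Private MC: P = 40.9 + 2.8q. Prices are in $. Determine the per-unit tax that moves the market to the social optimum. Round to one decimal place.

Social marginal cost = private MC + MEC = 51.0 + 3.0q.
Set SMC = demand: 51.0 + 3.0q = 204.1 - 2.4q → q* = 28.3519.
The Pigouvian tax equals MEC at q*: 10.1 + 0.2×28.3519 = 15.7704.

tax = $15.8 per unit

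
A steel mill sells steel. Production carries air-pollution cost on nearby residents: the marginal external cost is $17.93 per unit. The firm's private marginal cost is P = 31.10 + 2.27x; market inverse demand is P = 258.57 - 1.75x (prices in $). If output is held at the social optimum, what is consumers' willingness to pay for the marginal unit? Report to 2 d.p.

Social marginal cost = private MC + MEC = 49.03 + 2.27x.
Set SMC = demand: 49.03 + 2.27x = 258.57 - 1.75x → x* = 52.1244.
Consumer price on the demand curve at x*: 258.57 − 1.75×52.1244 = 167.3523.

P = $167.35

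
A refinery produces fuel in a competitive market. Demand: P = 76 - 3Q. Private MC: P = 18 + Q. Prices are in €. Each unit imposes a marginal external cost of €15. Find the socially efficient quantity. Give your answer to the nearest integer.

Social marginal cost = private MC + MEC = 33 + Q.
Set SMC = demand: 33 + Q = 76 - 3Q → Q* = 10.7500.

Q* = 11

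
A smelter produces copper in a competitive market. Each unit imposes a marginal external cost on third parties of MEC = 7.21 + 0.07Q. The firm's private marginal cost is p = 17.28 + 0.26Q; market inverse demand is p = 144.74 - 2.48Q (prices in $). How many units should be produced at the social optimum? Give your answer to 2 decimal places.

Social marginal cost = private MC + MEC = 24.49 + 0.33Q.
Set SMC = demand: 24.49 + 0.33Q = 144.74 - 2.48Q → Q* = 42.7936.

Q* = 42.79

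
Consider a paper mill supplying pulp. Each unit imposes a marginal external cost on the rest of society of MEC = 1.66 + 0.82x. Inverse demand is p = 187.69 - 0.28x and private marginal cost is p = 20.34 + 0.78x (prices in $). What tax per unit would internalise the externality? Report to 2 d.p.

tax = $73.93 per unit

Social marginal cost = private MC + MEC = 22.00 + 1.60x.
Set SMC = demand: 22.00 + 1.60x = 187.69 - 0.28x → x* = 88.1330.
The Pigouvian tax equals MEC at x*: 1.66 + 0.82×88.1330 = 73.9291.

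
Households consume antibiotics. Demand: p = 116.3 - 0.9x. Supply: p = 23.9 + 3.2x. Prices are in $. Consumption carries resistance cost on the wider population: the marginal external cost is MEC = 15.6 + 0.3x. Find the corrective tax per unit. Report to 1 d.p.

tax = $20.8 per unit

Social marginal benefit = demand − MEC = 100.7 - 1.2x.
Set SMB = MC: 100.7 - 1.2x = 23.9 + 3.2x → x* = 17.4545.
The Pigouvian tax equals MEC at x*: 15.6 + 0.3×17.4545 = 20.8364.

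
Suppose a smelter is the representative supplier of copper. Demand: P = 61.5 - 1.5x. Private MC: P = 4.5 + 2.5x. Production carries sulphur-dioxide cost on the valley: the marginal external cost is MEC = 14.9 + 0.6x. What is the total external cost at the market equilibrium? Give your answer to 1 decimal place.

Market equilibrium (private): 4.5 + 2.5x = 61.5 - 1.5x → x_m = 14.2500.
Total external cost = ∫₀^{x_m} (14.9 + 0.6x) dx = 14.9×14.2500 + ½×0.6×14.2500² = 273.2438.

273.2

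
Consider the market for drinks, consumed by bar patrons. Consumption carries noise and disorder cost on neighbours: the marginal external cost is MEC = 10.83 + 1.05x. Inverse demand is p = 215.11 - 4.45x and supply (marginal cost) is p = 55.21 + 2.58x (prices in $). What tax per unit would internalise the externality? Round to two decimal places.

Social marginal benefit = demand − MEC = 204.28 - 5.50x.
Set SMB = MC: 204.28 - 5.50x = 55.21 + 2.58x → x* = 18.4493.
The Pigouvian tax equals MEC at x*: 10.83 + 1.05×18.4493 = 30.2018.

tax = $30.20 per unit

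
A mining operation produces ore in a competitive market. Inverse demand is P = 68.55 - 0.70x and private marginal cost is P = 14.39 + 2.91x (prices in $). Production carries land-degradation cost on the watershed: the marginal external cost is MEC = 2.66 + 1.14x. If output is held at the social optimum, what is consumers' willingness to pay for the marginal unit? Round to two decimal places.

P = $60.96

Social marginal cost = private MC + MEC = 17.05 + 4.05x.
Set SMC = demand: 17.05 + 4.05x = 68.55 - 0.70x → x* = 10.8421.
Consumer price on the demand curve at x*: 68.55 − 0.70×10.8421 = 60.9605.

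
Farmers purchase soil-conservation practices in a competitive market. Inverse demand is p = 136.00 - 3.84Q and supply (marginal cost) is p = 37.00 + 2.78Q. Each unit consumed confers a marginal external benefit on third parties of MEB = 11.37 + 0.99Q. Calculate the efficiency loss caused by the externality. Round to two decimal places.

DWL = 60.85

Market equilibrium (private): 37.00 + 2.78Q = 136.00 - 3.84Q → Q_m = 14.9547.
Social marginal benefit = demand + MEB = 147.37 - 2.85Q.
Set SMB = MC: 147.37 - 2.85Q = 37.00 + 2.78Q → Q* = 19.6039.
The loss is the area between SMB and MC from Q* to Q_m; with linear curves that's a triangle of height MEB(Q_m).
DWL = ½ × 4.6492 × 26.1751 = 60.8466.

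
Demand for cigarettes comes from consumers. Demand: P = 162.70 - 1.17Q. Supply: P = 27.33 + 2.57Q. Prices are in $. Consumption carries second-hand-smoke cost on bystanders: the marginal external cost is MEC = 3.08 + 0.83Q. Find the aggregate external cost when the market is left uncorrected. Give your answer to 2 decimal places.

$655.17

Market equilibrium (private): 27.33 + 2.57Q = 162.70 - 1.17Q → Q_m = 36.1952.
Total external cost = ∫₀^{Q_m} (3.08 + 0.83Q) dQ = 3.08×36.1952 + ½×0.83×36.1952² = 655.1696.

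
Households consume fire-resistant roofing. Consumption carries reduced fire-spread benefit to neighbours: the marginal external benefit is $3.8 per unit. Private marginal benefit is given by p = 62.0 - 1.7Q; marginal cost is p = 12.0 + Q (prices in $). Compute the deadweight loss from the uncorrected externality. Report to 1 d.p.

DWL = $2.7

Market equilibrium (private): 12.0 + Q = 62.0 - 1.7Q → Q_m = 18.5185.
Social marginal benefit = demand + MEB = 65.8 - 1.7Q.
Set SMB = MC: 65.8 - 1.7Q = 12.0 + Q → Q* = 19.9259.
The welfare-loss triangle has base |Q_m − Q*| and height MEB(Q_m) (the vertical gap between SMB and MC is zero at Q* and MEB at Q_m).
DWL = ½ × 1.4074 × 3.8000 = 2.6741.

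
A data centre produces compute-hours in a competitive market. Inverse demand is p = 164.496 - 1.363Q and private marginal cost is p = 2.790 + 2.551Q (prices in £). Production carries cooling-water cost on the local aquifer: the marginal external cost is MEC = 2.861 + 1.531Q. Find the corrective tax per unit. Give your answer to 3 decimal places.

Social marginal cost = private MC + MEC = 5.651 + 4.082Q.
Set SMC = demand: 5.651 + 4.082Q = 164.496 - 1.363Q → Q* = 29.1726.
The Pigouvian tax equals MEC at Q*: 2.861 + 1.531×29.1726 = 47.5243.

tax = £47.524 per unit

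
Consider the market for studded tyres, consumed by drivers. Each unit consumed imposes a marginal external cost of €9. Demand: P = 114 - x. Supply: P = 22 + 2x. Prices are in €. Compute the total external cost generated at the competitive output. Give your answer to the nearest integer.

Market equilibrium (private): 22 + 2x = 114 - x → x_m = 30.6667.
Total external cost = MEC × x_m = 9 × 30.6667 = 276.0003.

€276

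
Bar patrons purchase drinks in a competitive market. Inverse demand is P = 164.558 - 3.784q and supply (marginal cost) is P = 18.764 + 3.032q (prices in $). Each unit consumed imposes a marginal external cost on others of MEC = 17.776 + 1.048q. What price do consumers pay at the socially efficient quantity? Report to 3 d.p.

P = $102.958

Social marginal benefit = demand − MEC = 146.782 - 4.832q.
Set SMB = MC: 146.782 - 4.832q = 18.764 + 3.032q → q* = 16.2790.
Consumer price on the demand curve at q*: 164.558 − 3.784×16.2790 = 102.9583.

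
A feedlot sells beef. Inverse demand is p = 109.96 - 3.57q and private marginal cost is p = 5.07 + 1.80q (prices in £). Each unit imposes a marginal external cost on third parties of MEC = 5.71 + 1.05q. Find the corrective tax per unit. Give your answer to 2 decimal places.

Social marginal cost = private MC + MEC = 10.78 + 2.85q.
Set SMC = demand: 10.78 + 2.85q = 109.96 - 3.57q → q* = 15.4486.
The Pigouvian tax equals MEC at q*: 5.71 + 1.05×15.4486 = 21.9310.

tax = £21.93 per unit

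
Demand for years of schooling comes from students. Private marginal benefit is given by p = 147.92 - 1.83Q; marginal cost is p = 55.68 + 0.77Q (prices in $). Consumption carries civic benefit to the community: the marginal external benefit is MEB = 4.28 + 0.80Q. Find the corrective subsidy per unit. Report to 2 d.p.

subsidy = $47.18 per unit

Social marginal benefit = demand + MEB = 152.20 - 1.03Q.
Set SMB = MC: 152.20 - 1.03Q = 55.68 + 0.77Q → Q* = 53.6222.
The Pigouvian subsidy equals MEB at Q*: 4.28 + 0.80×53.6222 = 47.1778.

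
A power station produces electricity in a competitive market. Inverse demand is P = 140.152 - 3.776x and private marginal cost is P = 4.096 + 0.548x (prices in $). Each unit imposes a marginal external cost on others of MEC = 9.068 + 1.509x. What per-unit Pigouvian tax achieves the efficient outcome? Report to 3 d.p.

tax = $41.920 per unit

Social marginal cost = private MC + MEC = 13.164 + 2.057x.
Set SMC = demand: 13.164 + 2.057x = 140.152 - 3.776x → x* = 21.7706.
The Pigouvian tax equals MEC at x*: 9.068 + 1.509×21.7706 = 41.9198.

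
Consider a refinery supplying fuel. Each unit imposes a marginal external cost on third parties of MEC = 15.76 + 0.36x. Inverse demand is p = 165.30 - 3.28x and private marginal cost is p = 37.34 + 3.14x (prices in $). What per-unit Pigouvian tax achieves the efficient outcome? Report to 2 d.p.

Social marginal cost = private MC + MEC = 53.10 + 3.50x.
Set SMC = demand: 53.10 + 3.50x = 165.30 - 3.28x → x* = 16.5487.
The Pigouvian tax equals MEC at x*: 15.76 + 0.36×16.5487 = 21.7175.

tax = $21.72 per unit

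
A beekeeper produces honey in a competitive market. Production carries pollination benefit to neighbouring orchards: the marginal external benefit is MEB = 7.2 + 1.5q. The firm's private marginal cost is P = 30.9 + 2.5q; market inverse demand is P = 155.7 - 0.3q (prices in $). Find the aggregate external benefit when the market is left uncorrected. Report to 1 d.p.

Market equilibrium (private): 30.9 + 2.5q = 155.7 - 0.3q → q_m = 44.5714.
Total external benefit = ∫₀^{q_m} (7.2 + 1.5q) dq = 7.2×44.5714 + ½×1.5×44.5714² = 1810.8714.

$1810.9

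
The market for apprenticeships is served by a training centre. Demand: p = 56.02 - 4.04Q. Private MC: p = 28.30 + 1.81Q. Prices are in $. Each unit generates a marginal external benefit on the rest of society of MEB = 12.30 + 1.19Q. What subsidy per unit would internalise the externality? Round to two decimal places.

subsidy = $22.52 per unit

Social marginal cost = private MC − MEB = 16.00 + 0.62Q.
Set SMC = demand: 16.00 + 0.62Q = 56.02 - 4.04Q → Q* = 8.5880.
The Pigouvian subsidy equals MEB at Q*: 12.30 + 1.19×8.5880 = 22.5197.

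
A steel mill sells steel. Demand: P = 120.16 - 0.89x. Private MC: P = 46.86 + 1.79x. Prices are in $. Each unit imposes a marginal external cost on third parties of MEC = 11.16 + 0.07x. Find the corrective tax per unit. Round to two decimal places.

Social marginal cost = private MC + MEC = 58.02 + 1.86x.
Set SMC = demand: 58.02 + 1.86x = 120.16 - 0.89x → x* = 22.5964.
The Pigouvian tax equals MEC at x*: 11.16 + 0.07×22.5964 = 12.7417.

tax = $12.74 per unit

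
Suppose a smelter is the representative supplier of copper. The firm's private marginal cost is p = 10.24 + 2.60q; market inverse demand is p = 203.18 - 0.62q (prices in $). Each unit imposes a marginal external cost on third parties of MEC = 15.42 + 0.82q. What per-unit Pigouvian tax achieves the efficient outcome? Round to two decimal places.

tax = $51.45 per unit

Social marginal cost = private MC + MEC = 25.66 + 3.42q.
Set SMC = demand: 25.66 + 3.42q = 203.18 - 0.62q → q* = 43.9406.
The Pigouvian tax equals MEC at q*: 15.42 + 0.82×43.9406 = 51.4513.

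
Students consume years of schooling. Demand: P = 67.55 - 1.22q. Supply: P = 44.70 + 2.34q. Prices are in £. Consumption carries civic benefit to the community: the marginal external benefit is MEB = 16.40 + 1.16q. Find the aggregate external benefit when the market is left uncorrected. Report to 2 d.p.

£129.16

Market equilibrium (private): 44.70 + 2.34q = 67.55 - 1.22q → q_m = 6.4185.
Total external benefit = ∫₀^{q_m} (16.40 + 1.16q) dq = 16.40×6.4185 + ½×1.16×6.4185² = 129.1577.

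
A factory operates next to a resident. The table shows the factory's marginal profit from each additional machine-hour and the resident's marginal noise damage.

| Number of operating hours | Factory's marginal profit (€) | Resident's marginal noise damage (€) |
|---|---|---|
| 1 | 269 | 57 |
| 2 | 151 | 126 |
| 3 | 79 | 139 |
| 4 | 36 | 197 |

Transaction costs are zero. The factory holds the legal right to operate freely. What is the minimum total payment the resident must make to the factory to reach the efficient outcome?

€115

Left alone the factory would choose level 4 (marginal profit stays positive).
Efficient level: k* = 2 (marginal profit ≥ marginal noise damage through 2).
The resident must at least cover the factory's forgone profit from cutting 4→2: 79 + 36 = 115.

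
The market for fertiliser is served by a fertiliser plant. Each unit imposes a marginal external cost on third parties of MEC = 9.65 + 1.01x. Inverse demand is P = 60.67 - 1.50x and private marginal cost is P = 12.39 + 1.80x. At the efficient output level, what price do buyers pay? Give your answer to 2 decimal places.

Social marginal cost = private MC + MEC = 22.04 + 2.81x.
Set SMC = demand: 22.04 + 2.81x = 60.67 - 1.50x → x* = 8.9629.
Consumer price on the demand curve at x*: 60.67 − 1.50×8.9629 = 47.2257.

P = 47.23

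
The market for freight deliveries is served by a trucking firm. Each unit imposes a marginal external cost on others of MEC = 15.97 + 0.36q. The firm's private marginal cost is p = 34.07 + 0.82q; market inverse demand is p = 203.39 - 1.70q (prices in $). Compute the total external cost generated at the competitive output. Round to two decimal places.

Market equilibrium (private): 34.07 + 0.82q = 203.39 - 1.70q → q_m = 67.1905.
Total external cost = ∫₀^{q_m} (15.97 + 0.36q) dq = 15.97×67.1905 + ½×0.36×67.1905² = 1885.6537.

$1885.65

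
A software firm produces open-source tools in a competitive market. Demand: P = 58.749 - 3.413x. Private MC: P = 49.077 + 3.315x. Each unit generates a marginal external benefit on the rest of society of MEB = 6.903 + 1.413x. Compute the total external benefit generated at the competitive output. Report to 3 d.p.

11.384

Market equilibrium (private): 49.077 + 3.315x = 58.749 - 3.413x → x_m = 1.4376.
Total external benefit = ∫₀^{x_m} (6.903 + 1.413x) dx = 6.903×1.4376 + ½×1.413×1.4376² = 11.3839.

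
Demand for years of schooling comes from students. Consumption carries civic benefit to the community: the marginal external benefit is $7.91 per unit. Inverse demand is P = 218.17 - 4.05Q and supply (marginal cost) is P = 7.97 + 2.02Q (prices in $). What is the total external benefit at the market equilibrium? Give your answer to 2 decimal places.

Market equilibrium (private): 7.97 + 2.02Q = 218.17 - 4.05Q → Q_m = 34.6293.
Total external benefit = MEB × Q_m = 7.91 × 34.6293 = 273.9178.

$273.92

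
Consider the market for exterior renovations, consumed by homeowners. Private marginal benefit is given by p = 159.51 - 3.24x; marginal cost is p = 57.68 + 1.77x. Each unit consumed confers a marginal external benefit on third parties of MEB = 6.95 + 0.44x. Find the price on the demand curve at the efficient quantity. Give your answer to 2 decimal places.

P = 82.39

Social marginal benefit = demand + MEB = 166.46 - 2.80x.
Set SMB = MC: 166.46 - 2.80x = 57.68 + 1.77x → x* = 23.8031.
Consumer price on the demand curve at x*: 159.51 − 3.24×23.8031 = 82.3880.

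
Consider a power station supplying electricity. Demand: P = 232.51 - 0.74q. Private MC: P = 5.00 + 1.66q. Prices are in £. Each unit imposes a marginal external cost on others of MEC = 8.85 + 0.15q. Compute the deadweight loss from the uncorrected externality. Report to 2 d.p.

DWL = £104.35

Market equilibrium (private): 5.00 + 1.66q = 232.51 - 0.74q → q_m = 94.7958.
Social marginal cost = private MC + MEC = 13.85 + 1.81q.
Set SMC = demand: 13.85 + 1.81q = 232.51 - 0.74q → q* = 85.7490.
Height of the DWL triangle at q_m is SMC(q_m) − demand(q_m) = MEC(q_m) = 23.0694.
DWL = ½ × 9.0468 × 23.0694 = 104.3521.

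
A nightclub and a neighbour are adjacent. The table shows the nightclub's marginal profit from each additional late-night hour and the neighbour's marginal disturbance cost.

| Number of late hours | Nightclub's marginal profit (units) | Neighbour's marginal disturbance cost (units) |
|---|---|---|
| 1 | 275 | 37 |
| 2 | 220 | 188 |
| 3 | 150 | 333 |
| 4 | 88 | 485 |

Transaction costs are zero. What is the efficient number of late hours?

Bargaining reaches the level where marginal profit last exceeds marginal disturbance cost.
That holds through level 2 (220 ≥ 188) but not at 3 (150 < 333).

2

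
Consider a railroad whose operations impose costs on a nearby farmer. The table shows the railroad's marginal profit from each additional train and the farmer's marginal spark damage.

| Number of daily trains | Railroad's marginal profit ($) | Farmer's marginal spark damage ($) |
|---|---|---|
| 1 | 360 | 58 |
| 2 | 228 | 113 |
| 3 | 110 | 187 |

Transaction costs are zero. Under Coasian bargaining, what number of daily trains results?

2

Bargaining reaches the level where marginal profit last exceeds marginal spark damage.
That holds through level 2 (228 ≥ 113) but not at 3 (110 < 187).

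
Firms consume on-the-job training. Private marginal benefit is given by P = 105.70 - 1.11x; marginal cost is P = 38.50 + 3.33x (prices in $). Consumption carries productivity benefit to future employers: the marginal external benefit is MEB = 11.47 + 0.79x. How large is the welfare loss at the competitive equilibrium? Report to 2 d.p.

DWL = $75.18

Market equilibrium (private): 38.50 + 3.33x = 105.70 - 1.11x → x_m = 15.1351.
Social marginal benefit = demand + MEB = 117.17 - 0.32x.
Set SMB = MC: 117.17 - 0.32x = 38.50 + 3.33x → x* = 21.5534.
The welfare-loss triangle has base |x_m − x*| and height MEB(x_m) (the vertical gap between SMB and MC is zero at x* and MEB at x_m).
DWL = ½ × 6.4183 × 23.4268 = 75.1801.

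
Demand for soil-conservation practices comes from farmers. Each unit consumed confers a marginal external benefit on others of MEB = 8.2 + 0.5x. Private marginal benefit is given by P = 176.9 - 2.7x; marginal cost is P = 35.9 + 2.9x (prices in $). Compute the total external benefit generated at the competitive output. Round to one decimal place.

Market equilibrium (private): 35.9 + 2.9x = 176.9 - 2.7x → x_m = 25.1786.
Total external benefit = ∫₀^{x_m} (8.2 + 0.5x) dx = 8.2×25.1786 + ½×0.5×25.1786² = 364.9550.

$365.0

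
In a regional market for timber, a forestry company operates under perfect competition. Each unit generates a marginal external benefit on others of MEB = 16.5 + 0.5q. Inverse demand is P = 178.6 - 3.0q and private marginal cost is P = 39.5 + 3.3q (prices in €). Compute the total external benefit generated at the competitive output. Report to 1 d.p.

Market equilibrium (private): 39.5 + 3.3q = 178.6 - 3.0q → q_m = 22.0794.
Total external benefit = ∫₀^{q_m} (16.5 + 0.5q) dq = 16.5×22.0794 + ½×0.5×22.0794² = 486.1851.

€486.2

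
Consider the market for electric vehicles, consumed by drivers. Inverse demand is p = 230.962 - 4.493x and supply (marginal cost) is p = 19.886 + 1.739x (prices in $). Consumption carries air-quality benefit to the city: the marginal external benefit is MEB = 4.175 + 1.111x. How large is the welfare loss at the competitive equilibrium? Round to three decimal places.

Market equilibrium (private): 19.886 + 1.739x = 230.962 - 4.493x → x_m = 33.8697.
Social marginal benefit = demand + MEB = 235.137 - 3.382x.
Set SMB = MC: 235.137 - 3.382x = 19.886 + 1.739x → x* = 42.0330.
Height of the DWL triangle at x_m is SMB(x_m) − MC(x_m) = MEB(x_m) = 41.8042.
DWL = ½ × 8.1633 × 41.8042 = 170.6301.

DWL = $170.630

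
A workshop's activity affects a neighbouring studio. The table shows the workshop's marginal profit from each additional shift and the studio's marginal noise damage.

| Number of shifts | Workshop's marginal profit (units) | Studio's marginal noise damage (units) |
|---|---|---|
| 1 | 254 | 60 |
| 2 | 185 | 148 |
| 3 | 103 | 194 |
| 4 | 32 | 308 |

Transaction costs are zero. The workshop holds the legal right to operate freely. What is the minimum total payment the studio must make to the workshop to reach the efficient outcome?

Left alone the workshop would choose level 4 (marginal profit stays positive).
Efficient level: k* = 2 (marginal profit ≥ marginal noise damage through 2).
The studio must at least cover the workshop's forgone profit from cutting 4→2: 103 + 32 = 135.

135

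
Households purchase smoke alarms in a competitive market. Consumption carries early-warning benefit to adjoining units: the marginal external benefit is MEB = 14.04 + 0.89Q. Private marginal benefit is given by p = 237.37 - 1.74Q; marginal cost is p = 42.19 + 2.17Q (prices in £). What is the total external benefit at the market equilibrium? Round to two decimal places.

£1809.71

Market equilibrium (private): 42.19 + 2.17Q = 237.37 - 1.74Q → Q_m = 49.9182.
Total external benefit = ∫₀^{Q_m} (14.04 + 0.89Q) dQ = 14.04×49.9182 + ½×0.89×49.9182² = 1809.7144.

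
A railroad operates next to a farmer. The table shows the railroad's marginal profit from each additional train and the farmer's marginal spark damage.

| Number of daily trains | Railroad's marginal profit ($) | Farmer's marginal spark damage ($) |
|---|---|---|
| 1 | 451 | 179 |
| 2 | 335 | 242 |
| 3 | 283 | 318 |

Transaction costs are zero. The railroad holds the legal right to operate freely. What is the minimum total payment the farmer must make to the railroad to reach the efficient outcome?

Left alone the railroad would choose level 3 (marginal profit stays positive).
Efficient level: k* = 2 (marginal profit ≥ marginal spark damage through 2).
The farmer must at least cover the railroad's forgone profit from cutting 3→2: 283 = 283.

$283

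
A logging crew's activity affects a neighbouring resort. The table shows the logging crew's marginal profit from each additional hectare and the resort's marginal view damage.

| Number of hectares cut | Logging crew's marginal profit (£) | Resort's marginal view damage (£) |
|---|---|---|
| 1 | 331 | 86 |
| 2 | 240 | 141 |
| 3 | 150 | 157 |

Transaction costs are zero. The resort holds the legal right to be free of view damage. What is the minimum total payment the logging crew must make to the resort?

£227

Efficient level: marginal profit ≥ marginal view damage through level 2, so k* = 2.
With the resort holding the right, the logging crew must at least compensate total damage at k*: 86 + 141 = 227.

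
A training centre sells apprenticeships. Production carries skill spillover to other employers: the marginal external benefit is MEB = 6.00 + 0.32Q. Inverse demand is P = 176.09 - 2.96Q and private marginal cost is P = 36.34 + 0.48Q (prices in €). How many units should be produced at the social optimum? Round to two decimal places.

Social marginal cost = private MC − MEB = 30.34 + 0.16Q.
Set SMC = demand: 30.34 + 0.16Q = 176.09 - 2.96Q → Q* = 46.7147.

Q* = 46.71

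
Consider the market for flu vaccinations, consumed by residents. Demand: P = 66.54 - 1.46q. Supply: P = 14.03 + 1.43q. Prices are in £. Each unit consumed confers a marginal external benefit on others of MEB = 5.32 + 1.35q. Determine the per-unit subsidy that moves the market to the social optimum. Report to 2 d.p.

subsidy = £56.02 per unit

Social marginal benefit = demand + MEB = 71.86 - 0.11q.
Set SMB = MC: 71.86 - 0.11q = 14.03 + 1.43q → q* = 37.5519.
The Pigouvian subsidy equals MEB at q*: 5.32 + 1.35×37.5519 = 56.0151.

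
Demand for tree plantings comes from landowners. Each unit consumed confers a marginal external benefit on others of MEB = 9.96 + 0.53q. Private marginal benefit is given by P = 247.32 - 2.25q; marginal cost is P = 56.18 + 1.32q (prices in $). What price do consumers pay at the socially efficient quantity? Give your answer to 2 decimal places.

Social marginal benefit = demand + MEB = 257.28 - 1.72q.
Set SMB = MC: 257.28 - 1.72q = 56.18 + 1.32q → q* = 66.1513.
Consumer price on the demand curve at q*: 247.32 − 2.25×66.1513 = 98.4796.

P = $98.48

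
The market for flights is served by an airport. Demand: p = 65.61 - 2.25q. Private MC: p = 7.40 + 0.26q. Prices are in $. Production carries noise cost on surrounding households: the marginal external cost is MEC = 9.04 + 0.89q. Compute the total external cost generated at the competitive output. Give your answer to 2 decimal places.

Market equilibrium (private): 7.40 + 0.26q = 65.61 - 2.25q → q_m = 23.1912.
Total external cost = ∫₀^{q_m} (9.04 + 0.89q) dq = 9.04×23.1912 + ½×0.89×23.1912² = 448.9836.

$448.98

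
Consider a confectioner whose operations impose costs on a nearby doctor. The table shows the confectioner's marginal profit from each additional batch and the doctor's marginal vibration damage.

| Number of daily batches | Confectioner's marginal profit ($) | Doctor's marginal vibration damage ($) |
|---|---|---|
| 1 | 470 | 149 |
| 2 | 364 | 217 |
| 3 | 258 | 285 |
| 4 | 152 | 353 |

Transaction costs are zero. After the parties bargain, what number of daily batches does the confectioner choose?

Bargaining reaches the level where marginal profit last exceeds marginal vibration damage.
That holds through level 2 (364 ≥ 217) but not at 3 (258 < 285).

2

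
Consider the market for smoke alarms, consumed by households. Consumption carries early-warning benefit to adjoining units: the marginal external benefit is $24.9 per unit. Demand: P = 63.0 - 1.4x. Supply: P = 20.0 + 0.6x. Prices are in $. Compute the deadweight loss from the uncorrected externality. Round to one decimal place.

DWL = $155.0

Market equilibrium (private): 20.0 + 0.6x = 63.0 - 1.4x → x_m = 21.5000.
Social marginal benefit = demand + MEB = 87.9 - 1.4x.
Set SMB = MC: 87.9 - 1.4x = 20.0 + 0.6x → x* = 33.9500.
Between x* and x_m the wedge SMB − MC runs linearly from 0 to MEB(x_m), so the loss is a triangle.
DWL = ½ × 12.4500 × 24.9000 = 155.0025.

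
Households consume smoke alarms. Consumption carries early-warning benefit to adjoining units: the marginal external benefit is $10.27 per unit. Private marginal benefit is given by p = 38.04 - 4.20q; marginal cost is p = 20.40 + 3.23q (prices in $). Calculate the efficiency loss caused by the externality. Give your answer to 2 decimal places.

Market equilibrium (private): 20.40 + 3.23q = 38.04 - 4.20q → q_m = 2.3742.
Social marginal benefit = demand + MEB = 48.31 - 4.20q.
Set SMB = MC: 48.31 - 4.20q = 20.40 + 3.23q → q* = 3.7564.
Between q* and q_m the wedge SMB − MC runs linearly from 0 to MEB(q_m), so the loss is a triangle.
DWL = ½ × 1.3822 × 10.2700 = 7.0976.

DWL = $7.10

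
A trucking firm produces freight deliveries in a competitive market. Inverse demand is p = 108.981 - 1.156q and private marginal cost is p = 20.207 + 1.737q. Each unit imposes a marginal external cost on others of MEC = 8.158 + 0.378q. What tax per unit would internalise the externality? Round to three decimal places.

tax = 17.474 per unit

Social marginal cost = private MC + MEC = 28.365 + 2.115q.
Set SMC = demand: 28.365 + 2.115q = 108.981 - 1.156q → q* = 24.6457.
The Pigouvian tax equals MEC at q*: 8.158 + 0.378×24.6457 = 17.4741.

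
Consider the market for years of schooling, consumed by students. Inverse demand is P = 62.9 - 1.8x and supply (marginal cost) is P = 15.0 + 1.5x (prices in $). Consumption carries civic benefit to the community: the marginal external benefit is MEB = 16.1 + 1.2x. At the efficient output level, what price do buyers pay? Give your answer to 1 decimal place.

Social marginal benefit = demand + MEB = 79.0 - 0.6x.
Set SMB = MC: 79.0 - 0.6x = 15.0 + 1.5x → x* = 30.4762.
Consumer price on the demand curve at x*: 62.9 − 1.8×30.4762 = 8.0428.

P = $8.0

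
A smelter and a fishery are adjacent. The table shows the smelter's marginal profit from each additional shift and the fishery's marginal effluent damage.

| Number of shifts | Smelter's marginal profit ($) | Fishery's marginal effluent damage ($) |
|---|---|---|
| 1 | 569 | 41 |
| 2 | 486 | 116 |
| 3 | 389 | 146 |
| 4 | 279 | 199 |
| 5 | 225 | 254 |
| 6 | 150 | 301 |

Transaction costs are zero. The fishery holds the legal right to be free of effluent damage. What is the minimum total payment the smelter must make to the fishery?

Efficient level: marginal profit ≥ marginal effluent damage through level 4, so k* = 4.
With the fishery holding the right, the smelter must at least compensate total damage at k*: 41 + 116 + 146 + 199 = 502.

$502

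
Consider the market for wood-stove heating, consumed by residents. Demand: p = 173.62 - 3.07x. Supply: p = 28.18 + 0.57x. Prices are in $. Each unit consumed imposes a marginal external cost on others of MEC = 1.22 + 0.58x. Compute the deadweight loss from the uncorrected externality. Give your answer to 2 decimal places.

Market equilibrium (private): 28.18 + 0.57x = 173.62 - 3.07x → x_m = 39.9560.
Social marginal benefit = demand − MEC = 172.40 - 3.65x.
Set SMB = MC: 172.40 - 3.65x = 28.18 + 0.57x → x* = 34.1754.
The loss is the area between SMB and MC from x* to x_m; with linear curves that's a triangle of height MEC(x_m).
DWL = ½ × 5.7806 × 24.3945 = 70.5074.

DWL = $70.51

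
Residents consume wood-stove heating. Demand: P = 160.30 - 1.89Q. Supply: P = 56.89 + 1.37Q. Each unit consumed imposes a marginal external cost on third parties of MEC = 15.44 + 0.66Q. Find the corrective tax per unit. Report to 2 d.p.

Social marginal benefit = demand − MEC = 144.86 - 2.55Q.
Set SMB = MC: 144.86 - 2.55Q = 56.89 + 1.37Q → Q* = 22.4413.
The Pigouvian tax equals MEC at Q*: 15.44 + 0.66×22.4413 = 30.2513.

tax = 30.25 per unit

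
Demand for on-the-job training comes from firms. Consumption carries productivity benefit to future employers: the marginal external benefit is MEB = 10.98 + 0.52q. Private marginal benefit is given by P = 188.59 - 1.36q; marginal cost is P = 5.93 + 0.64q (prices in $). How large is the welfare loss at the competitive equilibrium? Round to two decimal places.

Market equilibrium (private): 5.93 + 0.64q = 188.59 - 1.36q → q_m = 91.3300.
Social marginal benefit = demand + MEB = 199.57 - 0.84q.
Set SMB = MC: 199.57 - 0.84q = 5.93 + 0.64q → q* = 130.8378.
Height of the DWL triangle at q_m is SMB(q_m) − MC(q_m) = MEB(q_m) = 58.4716.
DWL = ½ × 39.5078 × 58.4716 = 1155.0421.

DWL = $1155.04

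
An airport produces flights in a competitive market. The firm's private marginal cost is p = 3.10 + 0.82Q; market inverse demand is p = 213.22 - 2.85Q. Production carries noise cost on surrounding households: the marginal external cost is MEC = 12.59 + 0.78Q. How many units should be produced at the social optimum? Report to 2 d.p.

Q* = 44.39

Social marginal cost = private MC + MEC = 15.69 + 1.60Q.
Set SMC = demand: 15.69 + 1.60Q = 213.22 - 2.85Q → Q* = 44.3888.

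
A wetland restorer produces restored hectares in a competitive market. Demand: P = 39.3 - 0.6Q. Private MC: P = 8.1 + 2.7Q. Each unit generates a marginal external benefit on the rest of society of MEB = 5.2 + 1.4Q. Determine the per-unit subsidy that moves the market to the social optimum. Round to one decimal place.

Social marginal cost = private MC − MEB = 2.9 + 1.3Q.
Set SMC = demand: 2.9 + 1.3Q = 39.3 - 0.6Q → Q* = 19.1579.
The Pigouvian subsidy equals MEB at Q*: 5.2 + 1.4×19.1579 = 32.0211.

subsidy = 32.0 per unit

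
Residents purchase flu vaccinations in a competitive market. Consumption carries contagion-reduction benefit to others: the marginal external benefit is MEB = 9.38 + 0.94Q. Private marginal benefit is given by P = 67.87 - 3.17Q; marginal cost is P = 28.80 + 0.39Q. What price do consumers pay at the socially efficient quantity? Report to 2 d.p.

P = 9.25

Social marginal benefit = demand + MEB = 77.25 - 2.23Q.
Set SMB = MC: 77.25 - 2.23Q = 28.80 + 0.39Q → Q* = 18.4924.
Consumer price on the demand curve at Q*: 67.87 − 3.17×18.4924 = 9.2491.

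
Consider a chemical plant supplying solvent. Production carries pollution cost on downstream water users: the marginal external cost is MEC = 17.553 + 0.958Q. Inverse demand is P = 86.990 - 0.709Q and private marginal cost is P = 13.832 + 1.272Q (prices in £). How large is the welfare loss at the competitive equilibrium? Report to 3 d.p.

DWL = £476.654

Market equilibrium (private): 13.832 + 1.272Q = 86.990 - 0.709Q → Q_m = 36.9298.
Social marginal cost = private MC + MEC = 31.385 + 2.230Q.
Set SMC = demand: 31.385 + 2.230Q = 86.990 - 0.709Q → Q* = 18.9197.
Height of the DWL triangle at Q_m is SMC(Q_m) − demand(Q_m) = MEC(Q_m) = 52.9318.
DWL = ½ × 18.0101 × 52.9318 = 476.6535.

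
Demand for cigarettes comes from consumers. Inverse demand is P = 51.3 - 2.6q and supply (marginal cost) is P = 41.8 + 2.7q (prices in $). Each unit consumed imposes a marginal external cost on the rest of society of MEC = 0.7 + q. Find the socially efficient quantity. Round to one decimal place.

Social marginal benefit = demand − MEC = 50.6 - 3.6q.
Set SMB = MC: 50.6 - 3.6q = 41.8 + 2.7q → q* = 1.3968.

q* = 1.4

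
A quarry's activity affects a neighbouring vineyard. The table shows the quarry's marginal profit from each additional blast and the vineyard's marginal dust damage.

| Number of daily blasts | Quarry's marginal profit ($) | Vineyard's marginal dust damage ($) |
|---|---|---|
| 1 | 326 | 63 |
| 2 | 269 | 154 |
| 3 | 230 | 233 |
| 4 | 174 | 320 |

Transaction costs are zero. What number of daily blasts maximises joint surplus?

2

Bargaining reaches the level where marginal profit last exceeds marginal dust damage.
That holds through level 2 (269 ≥ 154) but not at 3 (230 < 233).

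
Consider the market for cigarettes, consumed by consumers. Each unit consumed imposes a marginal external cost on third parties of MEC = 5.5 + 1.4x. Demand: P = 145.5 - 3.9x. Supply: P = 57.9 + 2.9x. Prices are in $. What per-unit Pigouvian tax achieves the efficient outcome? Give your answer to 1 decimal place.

tax = $19.5 per unit

Social marginal benefit = demand − MEC = 140.0 - 5.3x.
Set SMB = MC: 140.0 - 5.3x = 57.9 + 2.9x → x* = 10.0122.
The Pigouvian tax equals MEC at x*: 5.5 + 1.4×10.0122 = 19.5171.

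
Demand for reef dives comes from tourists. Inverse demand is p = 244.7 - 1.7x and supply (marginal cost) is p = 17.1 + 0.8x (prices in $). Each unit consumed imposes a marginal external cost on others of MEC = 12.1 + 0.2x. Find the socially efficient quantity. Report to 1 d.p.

x* = 79.8

Social marginal benefit = demand − MEC = 232.6 - 1.9x.
Set SMB = MC: 232.6 - 1.9x = 17.1 + 0.8x → x* = 79.8148.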